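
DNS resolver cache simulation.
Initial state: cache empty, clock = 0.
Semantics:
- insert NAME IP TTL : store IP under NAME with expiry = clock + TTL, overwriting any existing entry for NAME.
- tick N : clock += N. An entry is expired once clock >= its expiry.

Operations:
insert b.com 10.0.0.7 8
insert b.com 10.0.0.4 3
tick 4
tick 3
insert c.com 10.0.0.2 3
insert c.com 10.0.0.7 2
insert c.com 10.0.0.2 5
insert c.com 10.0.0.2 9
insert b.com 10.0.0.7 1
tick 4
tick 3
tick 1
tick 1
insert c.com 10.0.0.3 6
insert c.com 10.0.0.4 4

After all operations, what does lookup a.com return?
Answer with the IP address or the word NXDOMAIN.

Op 1: insert b.com -> 10.0.0.7 (expiry=0+8=8). clock=0
Op 2: insert b.com -> 10.0.0.4 (expiry=0+3=3). clock=0
Op 3: tick 4 -> clock=4. purged={b.com}
Op 4: tick 3 -> clock=7.
Op 5: insert c.com -> 10.0.0.2 (expiry=7+3=10). clock=7
Op 6: insert c.com -> 10.0.0.7 (expiry=7+2=9). clock=7
Op 7: insert c.com -> 10.0.0.2 (expiry=7+5=12). clock=7
Op 8: insert c.com -> 10.0.0.2 (expiry=7+9=16). clock=7
Op 9: insert b.com -> 10.0.0.7 (expiry=7+1=8). clock=7
Op 10: tick 4 -> clock=11. purged={b.com}
Op 11: tick 3 -> clock=14.
Op 12: tick 1 -> clock=15.
Op 13: tick 1 -> clock=16. purged={c.com}
Op 14: insert c.com -> 10.0.0.3 (expiry=16+6=22). clock=16
Op 15: insert c.com -> 10.0.0.4 (expiry=16+4=20). clock=16
lookup a.com: not in cache (expired or never inserted)

Answer: NXDOMAIN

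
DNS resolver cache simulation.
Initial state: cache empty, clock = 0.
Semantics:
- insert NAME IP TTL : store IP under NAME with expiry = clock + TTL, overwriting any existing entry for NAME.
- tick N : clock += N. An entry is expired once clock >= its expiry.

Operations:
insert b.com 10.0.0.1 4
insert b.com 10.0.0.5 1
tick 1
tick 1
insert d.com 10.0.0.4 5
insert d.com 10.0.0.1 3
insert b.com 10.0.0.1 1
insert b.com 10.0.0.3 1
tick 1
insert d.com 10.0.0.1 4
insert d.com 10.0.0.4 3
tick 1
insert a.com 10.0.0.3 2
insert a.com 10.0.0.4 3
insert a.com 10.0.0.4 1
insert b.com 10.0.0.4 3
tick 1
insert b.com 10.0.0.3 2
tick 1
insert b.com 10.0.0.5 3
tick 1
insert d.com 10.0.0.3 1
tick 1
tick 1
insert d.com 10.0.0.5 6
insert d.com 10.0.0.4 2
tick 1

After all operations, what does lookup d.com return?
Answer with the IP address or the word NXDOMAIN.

Op 1: insert b.com -> 10.0.0.1 (expiry=0+4=4). clock=0
Op 2: insert b.com -> 10.0.0.5 (expiry=0+1=1). clock=0
Op 3: tick 1 -> clock=1. purged={b.com}
Op 4: tick 1 -> clock=2.
Op 5: insert d.com -> 10.0.0.4 (expiry=2+5=7). clock=2
Op 6: insert d.com -> 10.0.0.1 (expiry=2+3=5). clock=2
Op 7: insert b.com -> 10.0.0.1 (expiry=2+1=3). clock=2
Op 8: insert b.com -> 10.0.0.3 (expiry=2+1=3). clock=2
Op 9: tick 1 -> clock=3. purged={b.com}
Op 10: insert d.com -> 10.0.0.1 (expiry=3+4=7). clock=3
Op 11: insert d.com -> 10.0.0.4 (expiry=3+3=6). clock=3
Op 12: tick 1 -> clock=4.
Op 13: insert a.com -> 10.0.0.3 (expiry=4+2=6). clock=4
Op 14: insert a.com -> 10.0.0.4 (expiry=4+3=7). clock=4
Op 15: insert a.com -> 10.0.0.4 (expiry=4+1=5). clock=4
Op 16: insert b.com -> 10.0.0.4 (expiry=4+3=7). clock=4
Op 17: tick 1 -> clock=5. purged={a.com}
Op 18: insert b.com -> 10.0.0.3 (expiry=5+2=7). clock=5
Op 19: tick 1 -> clock=6. purged={d.com}
Op 20: insert b.com -> 10.0.0.5 (expiry=6+3=9). clock=6
Op 21: tick 1 -> clock=7.
Op 22: insert d.com -> 10.0.0.3 (expiry=7+1=8). clock=7
Op 23: tick 1 -> clock=8. purged={d.com}
Op 24: tick 1 -> clock=9. purged={b.com}
Op 25: insert d.com -> 10.0.0.5 (expiry=9+6=15). clock=9
Op 26: insert d.com -> 10.0.0.4 (expiry=9+2=11). clock=9
Op 27: tick 1 -> clock=10.
lookup d.com: present, ip=10.0.0.4 expiry=11 > clock=10

Answer: 10.0.0.4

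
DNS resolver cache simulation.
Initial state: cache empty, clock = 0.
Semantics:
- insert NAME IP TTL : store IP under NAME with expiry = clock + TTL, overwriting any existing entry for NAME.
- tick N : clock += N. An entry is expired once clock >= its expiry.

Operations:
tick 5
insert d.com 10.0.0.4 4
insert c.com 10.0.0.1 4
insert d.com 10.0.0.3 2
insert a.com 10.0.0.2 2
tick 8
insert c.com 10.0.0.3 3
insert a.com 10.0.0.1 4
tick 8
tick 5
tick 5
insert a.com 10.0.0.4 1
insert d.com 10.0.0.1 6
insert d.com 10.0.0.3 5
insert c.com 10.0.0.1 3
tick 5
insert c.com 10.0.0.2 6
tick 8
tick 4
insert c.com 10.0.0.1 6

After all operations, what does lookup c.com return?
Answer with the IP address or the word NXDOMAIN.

Op 1: tick 5 -> clock=5.
Op 2: insert d.com -> 10.0.0.4 (expiry=5+4=9). clock=5
Op 3: insert c.com -> 10.0.0.1 (expiry=5+4=9). clock=5
Op 4: insert d.com -> 10.0.0.3 (expiry=5+2=7). clock=5
Op 5: insert a.com -> 10.0.0.2 (expiry=5+2=7). clock=5
Op 6: tick 8 -> clock=13. purged={a.com,c.com,d.com}
Op 7: insert c.com -> 10.0.0.3 (expiry=13+3=16). clock=13
Op 8: insert a.com -> 10.0.0.1 (expiry=13+4=17). clock=13
Op 9: tick 8 -> clock=21. purged={a.com,c.com}
Op 10: tick 5 -> clock=26.
Op 11: tick 5 -> clock=31.
Op 12: insert a.com -> 10.0.0.4 (expiry=31+1=32). clock=31
Op 13: insert d.com -> 10.0.0.1 (expiry=31+6=37). clock=31
Op 14: insert d.com -> 10.0.0.3 (expiry=31+5=36). clock=31
Op 15: insert c.com -> 10.0.0.1 (expiry=31+3=34). clock=31
Op 16: tick 5 -> clock=36. purged={a.com,c.com,d.com}
Op 17: insert c.com -> 10.0.0.2 (expiry=36+6=42). clock=36
Op 18: tick 8 -> clock=44. purged={c.com}
Op 19: tick 4 -> clock=48.
Op 20: insert c.com -> 10.0.0.1 (expiry=48+6=54). clock=48
lookup c.com: present, ip=10.0.0.1 expiry=54 > clock=48

Answer: 10.0.0.1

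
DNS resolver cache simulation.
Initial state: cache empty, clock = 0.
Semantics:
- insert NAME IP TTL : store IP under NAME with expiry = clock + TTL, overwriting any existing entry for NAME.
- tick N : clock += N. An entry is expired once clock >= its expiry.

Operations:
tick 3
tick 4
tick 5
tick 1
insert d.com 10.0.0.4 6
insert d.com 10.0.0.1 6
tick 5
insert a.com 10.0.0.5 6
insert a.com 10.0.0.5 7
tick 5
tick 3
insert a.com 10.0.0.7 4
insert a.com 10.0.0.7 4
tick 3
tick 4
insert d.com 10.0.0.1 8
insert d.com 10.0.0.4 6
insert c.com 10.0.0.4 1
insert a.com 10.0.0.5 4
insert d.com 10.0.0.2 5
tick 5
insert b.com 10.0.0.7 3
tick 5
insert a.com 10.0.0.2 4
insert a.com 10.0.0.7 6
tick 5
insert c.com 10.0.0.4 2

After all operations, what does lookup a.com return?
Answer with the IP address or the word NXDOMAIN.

Op 1: tick 3 -> clock=3.
Op 2: tick 4 -> clock=7.
Op 3: tick 5 -> clock=12.
Op 4: tick 1 -> clock=13.
Op 5: insert d.com -> 10.0.0.4 (expiry=13+6=19). clock=13
Op 6: insert d.com -> 10.0.0.1 (expiry=13+6=19). clock=13
Op 7: tick 5 -> clock=18.
Op 8: insert a.com -> 10.0.0.5 (expiry=18+6=24). clock=18
Op 9: insert a.com -> 10.0.0.5 (expiry=18+7=25). clock=18
Op 10: tick 5 -> clock=23. purged={d.com}
Op 11: tick 3 -> clock=26. purged={a.com}
Op 12: insert a.com -> 10.0.0.7 (expiry=26+4=30). clock=26
Op 13: insert a.com -> 10.0.0.7 (expiry=26+4=30). clock=26
Op 14: tick 3 -> clock=29.
Op 15: tick 4 -> clock=33. purged={a.com}
Op 16: insert d.com -> 10.0.0.1 (expiry=33+8=41). clock=33
Op 17: insert d.com -> 10.0.0.4 (expiry=33+6=39). clock=33
Op 18: insert c.com -> 10.0.0.4 (expiry=33+1=34). clock=33
Op 19: insert a.com -> 10.0.0.5 (expiry=33+4=37). clock=33
Op 20: insert d.com -> 10.0.0.2 (expiry=33+5=38). clock=33
Op 21: tick 5 -> clock=38. purged={a.com,c.com,d.com}
Op 22: insert b.com -> 10.0.0.7 (expiry=38+3=41). clock=38
Op 23: tick 5 -> clock=43. purged={b.com}
Op 24: insert a.com -> 10.0.0.2 (expiry=43+4=47). clock=43
Op 25: insert a.com -> 10.0.0.7 (expiry=43+6=49). clock=43
Op 26: tick 5 -> clock=48.
Op 27: insert c.com -> 10.0.0.4 (expiry=48+2=50). clock=48
lookup a.com: present, ip=10.0.0.7 expiry=49 > clock=48

Answer: 10.0.0.7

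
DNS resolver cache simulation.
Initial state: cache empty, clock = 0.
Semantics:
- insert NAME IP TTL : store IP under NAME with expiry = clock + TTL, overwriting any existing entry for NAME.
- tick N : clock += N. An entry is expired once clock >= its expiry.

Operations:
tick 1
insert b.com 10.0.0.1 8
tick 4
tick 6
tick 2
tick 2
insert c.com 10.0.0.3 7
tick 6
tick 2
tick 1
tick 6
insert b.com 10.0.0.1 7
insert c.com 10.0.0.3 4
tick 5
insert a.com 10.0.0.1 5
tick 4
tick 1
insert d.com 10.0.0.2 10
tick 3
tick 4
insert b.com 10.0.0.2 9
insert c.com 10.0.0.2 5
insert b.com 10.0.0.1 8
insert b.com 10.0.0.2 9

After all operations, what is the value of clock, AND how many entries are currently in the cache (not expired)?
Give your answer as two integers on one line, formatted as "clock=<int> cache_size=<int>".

Answer: clock=47 cache_size=3

Derivation:
Op 1: tick 1 -> clock=1.
Op 2: insert b.com -> 10.0.0.1 (expiry=1+8=9). clock=1
Op 3: tick 4 -> clock=5.
Op 4: tick 6 -> clock=11. purged={b.com}
Op 5: tick 2 -> clock=13.
Op 6: tick 2 -> clock=15.
Op 7: insert c.com -> 10.0.0.3 (expiry=15+7=22). clock=15
Op 8: tick 6 -> clock=21.
Op 9: tick 2 -> clock=23. purged={c.com}
Op 10: tick 1 -> clock=24.
Op 11: tick 6 -> clock=30.
Op 12: insert b.com -> 10.0.0.1 (expiry=30+7=37). clock=30
Op 13: insert c.com -> 10.0.0.3 (expiry=30+4=34). clock=30
Op 14: tick 5 -> clock=35. purged={c.com}
Op 15: insert a.com -> 10.0.0.1 (expiry=35+5=40). clock=35
Op 16: tick 4 -> clock=39. purged={b.com}
Op 17: tick 1 -> clock=40. purged={a.com}
Op 18: insert d.com -> 10.0.0.2 (expiry=40+10=50). clock=40
Op 19: tick 3 -> clock=43.
Op 20: tick 4 -> clock=47.
Op 21: insert b.com -> 10.0.0.2 (expiry=47+9=56). clock=47
Op 22: insert c.com -> 10.0.0.2 (expiry=47+5=52). clock=47
Op 23: insert b.com -> 10.0.0.1 (expiry=47+8=55). clock=47
Op 24: insert b.com -> 10.0.0.2 (expiry=47+9=56). clock=47
Final clock = 47
Final cache (unexpired): {b.com,c.com,d.com} -> size=3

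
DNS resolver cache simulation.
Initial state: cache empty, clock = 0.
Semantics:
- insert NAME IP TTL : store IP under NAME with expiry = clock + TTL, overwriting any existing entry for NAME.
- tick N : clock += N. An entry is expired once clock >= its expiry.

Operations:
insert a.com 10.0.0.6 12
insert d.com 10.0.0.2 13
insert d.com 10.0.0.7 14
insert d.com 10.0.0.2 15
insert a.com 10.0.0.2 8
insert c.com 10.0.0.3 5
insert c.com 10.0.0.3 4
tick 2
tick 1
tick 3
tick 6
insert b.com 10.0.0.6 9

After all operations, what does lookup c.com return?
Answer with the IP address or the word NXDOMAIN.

Op 1: insert a.com -> 10.0.0.6 (expiry=0+12=12). clock=0
Op 2: insert d.com -> 10.0.0.2 (expiry=0+13=13). clock=0
Op 3: insert d.com -> 10.0.0.7 (expiry=0+14=14). clock=0
Op 4: insert d.com -> 10.0.0.2 (expiry=0+15=15). clock=0
Op 5: insert a.com -> 10.0.0.2 (expiry=0+8=8). clock=0
Op 6: insert c.com -> 10.0.0.3 (expiry=0+5=5). clock=0
Op 7: insert c.com -> 10.0.0.3 (expiry=0+4=4). clock=0
Op 8: tick 2 -> clock=2.
Op 9: tick 1 -> clock=3.
Op 10: tick 3 -> clock=6. purged={c.com}
Op 11: tick 6 -> clock=12. purged={a.com}
Op 12: insert b.com -> 10.0.0.6 (expiry=12+9=21). clock=12
lookup c.com: not in cache (expired or never inserted)

Answer: NXDOMAIN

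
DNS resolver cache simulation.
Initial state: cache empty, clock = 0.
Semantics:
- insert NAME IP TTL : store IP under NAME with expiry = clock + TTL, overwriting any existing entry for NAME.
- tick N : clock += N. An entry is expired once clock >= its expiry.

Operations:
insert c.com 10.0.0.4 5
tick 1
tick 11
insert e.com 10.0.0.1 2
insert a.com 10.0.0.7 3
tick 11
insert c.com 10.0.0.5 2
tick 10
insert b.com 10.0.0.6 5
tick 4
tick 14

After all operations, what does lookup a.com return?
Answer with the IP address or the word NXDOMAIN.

Answer: NXDOMAIN

Derivation:
Op 1: insert c.com -> 10.0.0.4 (expiry=0+5=5). clock=0
Op 2: tick 1 -> clock=1.
Op 3: tick 11 -> clock=12. purged={c.com}
Op 4: insert e.com -> 10.0.0.1 (expiry=12+2=14). clock=12
Op 5: insert a.com -> 10.0.0.7 (expiry=12+3=15). clock=12
Op 6: tick 11 -> clock=23. purged={a.com,e.com}
Op 7: insert c.com -> 10.0.0.5 (expiry=23+2=25). clock=23
Op 8: tick 10 -> clock=33. purged={c.com}
Op 9: insert b.com -> 10.0.0.6 (expiry=33+5=38). clock=33
Op 10: tick 4 -> clock=37.
Op 11: tick 14 -> clock=51. purged={b.com}
lookup a.com: not in cache (expired or never inserted)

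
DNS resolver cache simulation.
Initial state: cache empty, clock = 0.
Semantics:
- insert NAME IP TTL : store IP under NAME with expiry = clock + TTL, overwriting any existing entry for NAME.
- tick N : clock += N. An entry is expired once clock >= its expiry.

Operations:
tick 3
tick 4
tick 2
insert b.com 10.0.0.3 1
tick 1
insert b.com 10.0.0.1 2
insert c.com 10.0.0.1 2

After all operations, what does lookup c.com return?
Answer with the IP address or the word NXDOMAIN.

Answer: 10.0.0.1

Derivation:
Op 1: tick 3 -> clock=3.
Op 2: tick 4 -> clock=7.
Op 3: tick 2 -> clock=9.
Op 4: insert b.com -> 10.0.0.3 (expiry=9+1=10). clock=9
Op 5: tick 1 -> clock=10. purged={b.com}
Op 6: insert b.com -> 10.0.0.1 (expiry=10+2=12). clock=10
Op 7: insert c.com -> 10.0.0.1 (expiry=10+2=12). clock=10
lookup c.com: present, ip=10.0.0.1 expiry=12 > clock=10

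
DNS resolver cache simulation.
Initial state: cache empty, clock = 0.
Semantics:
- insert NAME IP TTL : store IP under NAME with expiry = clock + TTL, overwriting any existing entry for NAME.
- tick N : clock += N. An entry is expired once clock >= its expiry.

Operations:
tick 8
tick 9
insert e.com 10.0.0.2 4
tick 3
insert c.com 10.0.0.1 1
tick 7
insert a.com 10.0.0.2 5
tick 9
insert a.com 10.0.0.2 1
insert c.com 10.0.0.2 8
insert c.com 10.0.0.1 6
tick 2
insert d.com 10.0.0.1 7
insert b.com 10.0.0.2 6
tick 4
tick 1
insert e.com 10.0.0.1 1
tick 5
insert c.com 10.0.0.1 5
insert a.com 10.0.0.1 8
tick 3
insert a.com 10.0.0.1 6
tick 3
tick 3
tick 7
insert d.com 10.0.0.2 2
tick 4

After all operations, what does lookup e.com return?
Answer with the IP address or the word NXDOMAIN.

Op 1: tick 8 -> clock=8.
Op 2: tick 9 -> clock=17.
Op 3: insert e.com -> 10.0.0.2 (expiry=17+4=21). clock=17
Op 4: tick 3 -> clock=20.
Op 5: insert c.com -> 10.0.0.1 (expiry=20+1=21). clock=20
Op 6: tick 7 -> clock=27. purged={c.com,e.com}
Op 7: insert a.com -> 10.0.0.2 (expiry=27+5=32). clock=27
Op 8: tick 9 -> clock=36. purged={a.com}
Op 9: insert a.com -> 10.0.0.2 (expiry=36+1=37). clock=36
Op 10: insert c.com -> 10.0.0.2 (expiry=36+8=44). clock=36
Op 11: insert c.com -> 10.0.0.1 (expiry=36+6=42). clock=36
Op 12: tick 2 -> clock=38. purged={a.com}
Op 13: insert d.com -> 10.0.0.1 (expiry=38+7=45). clock=38
Op 14: insert b.com -> 10.0.0.2 (expiry=38+6=44). clock=38
Op 15: tick 4 -> clock=42. purged={c.com}
Op 16: tick 1 -> clock=43.
Op 17: insert e.com -> 10.0.0.1 (expiry=43+1=44). clock=43
Op 18: tick 5 -> clock=48. purged={b.com,d.com,e.com}
Op 19: insert c.com -> 10.0.0.1 (expiry=48+5=53). clock=48
Op 20: insert a.com -> 10.0.0.1 (expiry=48+8=56). clock=48
Op 21: tick 3 -> clock=51.
Op 22: insert a.com -> 10.0.0.1 (expiry=51+6=57). clock=51
Op 23: tick 3 -> clock=54. purged={c.com}
Op 24: tick 3 -> clock=57. purged={a.com}
Op 25: tick 7 -> clock=64.
Op 26: insert d.com -> 10.0.0.2 (expiry=64+2=66). clock=64
Op 27: tick 4 -> clock=68. purged={d.com}
lookup e.com: not in cache (expired or never inserted)

Answer: NXDOMAIN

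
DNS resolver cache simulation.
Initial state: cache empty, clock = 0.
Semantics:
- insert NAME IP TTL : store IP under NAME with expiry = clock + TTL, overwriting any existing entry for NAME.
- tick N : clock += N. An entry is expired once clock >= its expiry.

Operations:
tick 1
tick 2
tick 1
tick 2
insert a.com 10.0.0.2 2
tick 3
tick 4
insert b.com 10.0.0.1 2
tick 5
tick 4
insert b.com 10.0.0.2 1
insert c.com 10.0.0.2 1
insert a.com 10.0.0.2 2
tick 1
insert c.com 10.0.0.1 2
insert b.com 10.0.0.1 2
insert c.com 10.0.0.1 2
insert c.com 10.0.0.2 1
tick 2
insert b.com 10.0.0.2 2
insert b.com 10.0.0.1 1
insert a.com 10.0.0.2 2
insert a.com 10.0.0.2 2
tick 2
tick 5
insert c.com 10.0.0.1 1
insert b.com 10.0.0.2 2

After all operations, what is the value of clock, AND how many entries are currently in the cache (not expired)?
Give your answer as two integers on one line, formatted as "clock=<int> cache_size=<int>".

Op 1: tick 1 -> clock=1.
Op 2: tick 2 -> clock=3.
Op 3: tick 1 -> clock=4.
Op 4: tick 2 -> clock=6.
Op 5: insert a.com -> 10.0.0.2 (expiry=6+2=8). clock=6
Op 6: tick 3 -> clock=9. purged={a.com}
Op 7: tick 4 -> clock=13.
Op 8: insert b.com -> 10.0.0.1 (expiry=13+2=15). clock=13
Op 9: tick 5 -> clock=18. purged={b.com}
Op 10: tick 4 -> clock=22.
Op 11: insert b.com -> 10.0.0.2 (expiry=22+1=23). clock=22
Op 12: insert c.com -> 10.0.0.2 (expiry=22+1=23). clock=22
Op 13: insert a.com -> 10.0.0.2 (expiry=22+2=24). clock=22
Op 14: tick 1 -> clock=23. purged={b.com,c.com}
Op 15: insert c.com -> 10.0.0.1 (expiry=23+2=25). clock=23
Op 16: insert b.com -> 10.0.0.1 (expiry=23+2=25). clock=23
Op 17: insert c.com -> 10.0.0.1 (expiry=23+2=25). clock=23
Op 18: insert c.com -> 10.0.0.2 (expiry=23+1=24). clock=23
Op 19: tick 2 -> clock=25. purged={a.com,b.com,c.com}
Op 20: insert b.com -> 10.0.0.2 (expiry=25+2=27). clock=25
Op 21: insert b.com -> 10.0.0.1 (expiry=25+1=26). clock=25
Op 22: insert a.com -> 10.0.0.2 (expiry=25+2=27). clock=25
Op 23: insert a.com -> 10.0.0.2 (expiry=25+2=27). clock=25
Op 24: tick 2 -> clock=27. purged={a.com,b.com}
Op 25: tick 5 -> clock=32.
Op 26: insert c.com -> 10.0.0.1 (expiry=32+1=33). clock=32
Op 27: insert b.com -> 10.0.0.2 (expiry=32+2=34). clock=32
Final clock = 32
Final cache (unexpired): {b.com,c.com} -> size=2

Answer: clock=32 cache_size=2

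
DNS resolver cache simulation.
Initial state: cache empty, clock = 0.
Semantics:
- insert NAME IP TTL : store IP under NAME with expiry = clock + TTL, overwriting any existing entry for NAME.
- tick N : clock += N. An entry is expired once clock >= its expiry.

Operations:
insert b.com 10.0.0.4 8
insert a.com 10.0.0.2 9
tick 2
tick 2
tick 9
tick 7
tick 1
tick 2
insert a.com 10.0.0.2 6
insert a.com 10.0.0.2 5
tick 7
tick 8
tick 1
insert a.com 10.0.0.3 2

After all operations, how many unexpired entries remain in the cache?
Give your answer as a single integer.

Op 1: insert b.com -> 10.0.0.4 (expiry=0+8=8). clock=0
Op 2: insert a.com -> 10.0.0.2 (expiry=0+9=9). clock=0
Op 3: tick 2 -> clock=2.
Op 4: tick 2 -> clock=4.
Op 5: tick 9 -> clock=13. purged={a.com,b.com}
Op 6: tick 7 -> clock=20.
Op 7: tick 1 -> clock=21.
Op 8: tick 2 -> clock=23.
Op 9: insert a.com -> 10.0.0.2 (expiry=23+6=29). clock=23
Op 10: insert a.com -> 10.0.0.2 (expiry=23+5=28). clock=23
Op 11: tick 7 -> clock=30. purged={a.com}
Op 12: tick 8 -> clock=38.
Op 13: tick 1 -> clock=39.
Op 14: insert a.com -> 10.0.0.3 (expiry=39+2=41). clock=39
Final cache (unexpired): {a.com} -> size=1

Answer: 1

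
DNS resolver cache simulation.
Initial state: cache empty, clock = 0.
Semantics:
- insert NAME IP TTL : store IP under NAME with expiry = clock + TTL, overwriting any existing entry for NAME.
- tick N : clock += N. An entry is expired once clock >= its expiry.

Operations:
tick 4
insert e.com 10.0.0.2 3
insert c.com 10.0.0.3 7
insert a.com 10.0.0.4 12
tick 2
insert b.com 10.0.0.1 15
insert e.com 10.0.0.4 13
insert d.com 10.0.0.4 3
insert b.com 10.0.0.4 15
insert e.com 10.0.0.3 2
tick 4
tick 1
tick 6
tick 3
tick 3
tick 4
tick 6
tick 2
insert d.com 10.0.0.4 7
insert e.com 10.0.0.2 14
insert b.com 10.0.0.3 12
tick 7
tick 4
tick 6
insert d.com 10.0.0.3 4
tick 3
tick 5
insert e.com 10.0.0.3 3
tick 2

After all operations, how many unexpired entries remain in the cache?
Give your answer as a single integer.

Answer: 1

Derivation:
Op 1: tick 4 -> clock=4.
Op 2: insert e.com -> 10.0.0.2 (expiry=4+3=7). clock=4
Op 3: insert c.com -> 10.0.0.3 (expiry=4+7=11). clock=4
Op 4: insert a.com -> 10.0.0.4 (expiry=4+12=16). clock=4
Op 5: tick 2 -> clock=6.
Op 6: insert b.com -> 10.0.0.1 (expiry=6+15=21). clock=6
Op 7: insert e.com -> 10.0.0.4 (expiry=6+13=19). clock=6
Op 8: insert d.com -> 10.0.0.4 (expiry=6+3=9). clock=6
Op 9: insert b.com -> 10.0.0.4 (expiry=6+15=21). clock=6
Op 10: insert e.com -> 10.0.0.3 (expiry=6+2=8). clock=6
Op 11: tick 4 -> clock=10. purged={d.com,e.com}
Op 12: tick 1 -> clock=11. purged={c.com}
Op 13: tick 6 -> clock=17. purged={a.com}
Op 14: tick 3 -> clock=20.
Op 15: tick 3 -> clock=23. purged={b.com}
Op 16: tick 4 -> clock=27.
Op 17: tick 6 -> clock=33.
Op 18: tick 2 -> clock=35.
Op 19: insert d.com -> 10.0.0.4 (expiry=35+7=42). clock=35
Op 20: insert e.com -> 10.0.0.2 (expiry=35+14=49). clock=35
Op 21: insert b.com -> 10.0.0.3 (expiry=35+12=47). clock=35
Op 22: tick 7 -> clock=42. purged={d.com}
Op 23: tick 4 -> clock=46.
Op 24: tick 6 -> clock=52. purged={b.com,e.com}
Op 25: insert d.com -> 10.0.0.3 (expiry=52+4=56). clock=52
Op 26: tick 3 -> clock=55.
Op 27: tick 5 -> clock=60. purged={d.com}
Op 28: insert e.com -> 10.0.0.3 (expiry=60+3=63). clock=60
Op 29: tick 2 -> clock=62.
Final cache (unexpired): {e.com} -> size=1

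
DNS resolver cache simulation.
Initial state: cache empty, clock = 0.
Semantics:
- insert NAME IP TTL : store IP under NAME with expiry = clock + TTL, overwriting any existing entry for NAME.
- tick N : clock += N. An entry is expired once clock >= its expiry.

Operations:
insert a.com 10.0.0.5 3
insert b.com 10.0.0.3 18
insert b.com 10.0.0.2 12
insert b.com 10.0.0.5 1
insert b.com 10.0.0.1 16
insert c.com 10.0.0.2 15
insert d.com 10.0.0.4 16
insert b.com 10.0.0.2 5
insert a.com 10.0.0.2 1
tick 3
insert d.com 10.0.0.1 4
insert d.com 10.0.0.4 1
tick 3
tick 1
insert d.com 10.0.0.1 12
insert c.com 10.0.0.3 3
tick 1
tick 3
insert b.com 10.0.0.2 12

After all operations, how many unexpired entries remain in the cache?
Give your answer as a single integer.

Op 1: insert a.com -> 10.0.0.5 (expiry=0+3=3). clock=0
Op 2: insert b.com -> 10.0.0.3 (expiry=0+18=18). clock=0
Op 3: insert b.com -> 10.0.0.2 (expiry=0+12=12). clock=0
Op 4: insert b.com -> 10.0.0.5 (expiry=0+1=1). clock=0
Op 5: insert b.com -> 10.0.0.1 (expiry=0+16=16). clock=0
Op 6: insert c.com -> 10.0.0.2 (expiry=0+15=15). clock=0
Op 7: insert d.com -> 10.0.0.4 (expiry=0+16=16). clock=0
Op 8: insert b.com -> 10.0.0.2 (expiry=0+5=5). clock=0
Op 9: insert a.com -> 10.0.0.2 (expiry=0+1=1). clock=0
Op 10: tick 3 -> clock=3. purged={a.com}
Op 11: insert d.com -> 10.0.0.1 (expiry=3+4=7). clock=3
Op 12: insert d.com -> 10.0.0.4 (expiry=3+1=4). clock=3
Op 13: tick 3 -> clock=6. purged={b.com,d.com}
Op 14: tick 1 -> clock=7.
Op 15: insert d.com -> 10.0.0.1 (expiry=7+12=19). clock=7
Op 16: insert c.com -> 10.0.0.3 (expiry=7+3=10). clock=7
Op 17: tick 1 -> clock=8.
Op 18: tick 3 -> clock=11. purged={c.com}
Op 19: insert b.com -> 10.0.0.2 (expiry=11+12=23). clock=11
Final cache (unexpired): {b.com,d.com} -> size=2

Answer: 2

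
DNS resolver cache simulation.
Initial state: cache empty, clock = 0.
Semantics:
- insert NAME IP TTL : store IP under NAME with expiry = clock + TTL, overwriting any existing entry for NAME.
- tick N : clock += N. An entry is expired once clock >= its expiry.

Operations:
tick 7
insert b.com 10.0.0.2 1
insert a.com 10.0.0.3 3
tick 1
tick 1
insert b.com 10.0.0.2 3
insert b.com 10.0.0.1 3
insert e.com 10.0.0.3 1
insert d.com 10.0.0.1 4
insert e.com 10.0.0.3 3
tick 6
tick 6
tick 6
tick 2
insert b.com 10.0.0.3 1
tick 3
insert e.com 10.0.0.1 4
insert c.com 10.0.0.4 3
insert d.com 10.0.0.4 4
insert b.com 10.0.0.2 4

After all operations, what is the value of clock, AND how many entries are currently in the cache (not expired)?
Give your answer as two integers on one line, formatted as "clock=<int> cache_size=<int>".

Answer: clock=32 cache_size=4

Derivation:
Op 1: tick 7 -> clock=7.
Op 2: insert b.com -> 10.0.0.2 (expiry=7+1=8). clock=7
Op 3: insert a.com -> 10.0.0.3 (expiry=7+3=10). clock=7
Op 4: tick 1 -> clock=8. purged={b.com}
Op 5: tick 1 -> clock=9.
Op 6: insert b.com -> 10.0.0.2 (expiry=9+3=12). clock=9
Op 7: insert b.com -> 10.0.0.1 (expiry=9+3=12). clock=9
Op 8: insert e.com -> 10.0.0.3 (expiry=9+1=10). clock=9
Op 9: insert d.com -> 10.0.0.1 (expiry=9+4=13). clock=9
Op 10: insert e.com -> 10.0.0.3 (expiry=9+3=12). clock=9
Op 11: tick 6 -> clock=15. purged={a.com,b.com,d.com,e.com}
Op 12: tick 6 -> clock=21.
Op 13: tick 6 -> clock=27.
Op 14: tick 2 -> clock=29.
Op 15: insert b.com -> 10.0.0.3 (expiry=29+1=30). clock=29
Op 16: tick 3 -> clock=32. purged={b.com}
Op 17: insert e.com -> 10.0.0.1 (expiry=32+4=36). clock=32
Op 18: insert c.com -> 10.0.0.4 (expiry=32+3=35). clock=32
Op 19: insert d.com -> 10.0.0.4 (expiry=32+4=36). clock=32
Op 20: insert b.com -> 10.0.0.2 (expiry=32+4=36). clock=32
Final clock = 32
Final cache (unexpired): {b.com,c.com,d.com,e.com} -> size=4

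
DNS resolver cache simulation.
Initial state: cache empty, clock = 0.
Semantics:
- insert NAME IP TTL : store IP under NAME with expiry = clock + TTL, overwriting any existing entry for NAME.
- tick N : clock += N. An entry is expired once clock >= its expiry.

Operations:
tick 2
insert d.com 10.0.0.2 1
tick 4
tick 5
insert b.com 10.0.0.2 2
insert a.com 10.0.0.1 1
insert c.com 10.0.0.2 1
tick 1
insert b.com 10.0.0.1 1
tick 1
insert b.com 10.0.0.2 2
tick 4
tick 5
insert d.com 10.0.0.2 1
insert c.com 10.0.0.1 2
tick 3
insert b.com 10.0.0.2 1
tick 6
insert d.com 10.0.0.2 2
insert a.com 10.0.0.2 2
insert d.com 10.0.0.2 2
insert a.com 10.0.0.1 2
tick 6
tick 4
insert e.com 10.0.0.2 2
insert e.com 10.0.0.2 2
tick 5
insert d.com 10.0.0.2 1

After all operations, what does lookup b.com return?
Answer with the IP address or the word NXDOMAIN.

Answer: NXDOMAIN

Derivation:
Op 1: tick 2 -> clock=2.
Op 2: insert d.com -> 10.0.0.2 (expiry=2+1=3). clock=2
Op 3: tick 4 -> clock=6. purged={d.com}
Op 4: tick 5 -> clock=11.
Op 5: insert b.com -> 10.0.0.2 (expiry=11+2=13). clock=11
Op 6: insert a.com -> 10.0.0.1 (expiry=11+1=12). clock=11
Op 7: insert c.com -> 10.0.0.2 (expiry=11+1=12). clock=11
Op 8: tick 1 -> clock=12. purged={a.com,c.com}
Op 9: insert b.com -> 10.0.0.1 (expiry=12+1=13). clock=12
Op 10: tick 1 -> clock=13. purged={b.com}
Op 11: insert b.com -> 10.0.0.2 (expiry=13+2=15). clock=13
Op 12: tick 4 -> clock=17. purged={b.com}
Op 13: tick 5 -> clock=22.
Op 14: insert d.com -> 10.0.0.2 (expiry=22+1=23). clock=22
Op 15: insert c.com -> 10.0.0.1 (expiry=22+2=24). clock=22
Op 16: tick 3 -> clock=25. purged={c.com,d.com}
Op 17: insert b.com -> 10.0.0.2 (expiry=25+1=26). clock=25
Op 18: tick 6 -> clock=31. purged={b.com}
Op 19: insert d.com -> 10.0.0.2 (expiry=31+2=33). clock=31
Op 20: insert a.com -> 10.0.0.2 (expiry=31+2=33). clock=31
Op 21: insert d.com -> 10.0.0.2 (expiry=31+2=33). clock=31
Op 22: insert a.com -> 10.0.0.1 (expiry=31+2=33). clock=31
Op 23: tick 6 -> clock=37. purged={a.com,d.com}
Op 24: tick 4 -> clock=41.
Op 25: insert e.com -> 10.0.0.2 (expiry=41+2=43). clock=41
Op 26: insert e.com -> 10.0.0.2 (expiry=41+2=43). clock=41
Op 27: tick 5 -> clock=46. purged={e.com}
Op 28: insert d.com -> 10.0.0.2 (expiry=46+1=47). clock=46
lookup b.com: not in cache (expired or never inserted)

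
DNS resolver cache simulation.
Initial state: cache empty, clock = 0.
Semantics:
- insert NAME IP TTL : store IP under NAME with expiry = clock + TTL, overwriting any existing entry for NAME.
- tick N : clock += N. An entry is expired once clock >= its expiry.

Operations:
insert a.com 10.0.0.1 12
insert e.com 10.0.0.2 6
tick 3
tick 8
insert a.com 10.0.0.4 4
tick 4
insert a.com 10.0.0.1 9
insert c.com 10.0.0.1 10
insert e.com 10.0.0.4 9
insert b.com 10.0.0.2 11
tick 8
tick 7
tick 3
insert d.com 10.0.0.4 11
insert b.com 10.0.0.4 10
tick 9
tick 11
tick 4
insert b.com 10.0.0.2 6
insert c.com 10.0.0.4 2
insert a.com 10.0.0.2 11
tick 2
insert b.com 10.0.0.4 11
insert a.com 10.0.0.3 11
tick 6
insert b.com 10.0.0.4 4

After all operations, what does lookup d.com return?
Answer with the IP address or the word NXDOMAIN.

Answer: NXDOMAIN

Derivation:
Op 1: insert a.com -> 10.0.0.1 (expiry=0+12=12). clock=0
Op 2: insert e.com -> 10.0.0.2 (expiry=0+6=6). clock=0
Op 3: tick 3 -> clock=3.
Op 4: tick 8 -> clock=11. purged={e.com}
Op 5: insert a.com -> 10.0.0.4 (expiry=11+4=15). clock=11
Op 6: tick 4 -> clock=15. purged={a.com}
Op 7: insert a.com -> 10.0.0.1 (expiry=15+9=24). clock=15
Op 8: insert c.com -> 10.0.0.1 (expiry=15+10=25). clock=15
Op 9: insert e.com -> 10.0.0.4 (expiry=15+9=24). clock=15
Op 10: insert b.com -> 10.0.0.2 (expiry=15+11=26). clock=15
Op 11: tick 8 -> clock=23.
Op 12: tick 7 -> clock=30. purged={a.com,b.com,c.com,e.com}
Op 13: tick 3 -> clock=33.
Op 14: insert d.com -> 10.0.0.4 (expiry=33+11=44). clock=33
Op 15: insert b.com -> 10.0.0.4 (expiry=33+10=43). clock=33
Op 16: tick 9 -> clock=42.
Op 17: tick 11 -> clock=53. purged={b.com,d.com}
Op 18: tick 4 -> clock=57.
Op 19: insert b.com -> 10.0.0.2 (expiry=57+6=63). clock=57
Op 20: insert c.com -> 10.0.0.4 (expiry=57+2=59). clock=57
Op 21: insert a.com -> 10.0.0.2 (expiry=57+11=68). clock=57
Op 22: tick 2 -> clock=59. purged={c.com}
Op 23: insert b.com -> 10.0.0.4 (expiry=59+11=70). clock=59
Op 24: insert a.com -> 10.0.0.3 (expiry=59+11=70). clock=59
Op 25: tick 6 -> clock=65.
Op 26: insert b.com -> 10.0.0.4 (expiry=65+4=69). clock=65
lookup d.com: not in cache (expired or never inserted)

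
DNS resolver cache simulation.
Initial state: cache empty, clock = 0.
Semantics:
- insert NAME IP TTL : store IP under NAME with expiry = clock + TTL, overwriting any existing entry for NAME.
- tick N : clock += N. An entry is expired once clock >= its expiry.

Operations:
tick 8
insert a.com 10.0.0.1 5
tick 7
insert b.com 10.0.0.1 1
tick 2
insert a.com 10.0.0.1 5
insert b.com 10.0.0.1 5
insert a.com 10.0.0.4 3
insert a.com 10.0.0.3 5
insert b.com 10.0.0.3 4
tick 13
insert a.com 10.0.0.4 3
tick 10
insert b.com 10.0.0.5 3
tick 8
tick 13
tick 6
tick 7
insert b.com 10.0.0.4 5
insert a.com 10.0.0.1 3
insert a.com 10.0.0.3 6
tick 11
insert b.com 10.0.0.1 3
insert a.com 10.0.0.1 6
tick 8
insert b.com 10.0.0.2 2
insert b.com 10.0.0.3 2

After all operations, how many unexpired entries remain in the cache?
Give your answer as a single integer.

Op 1: tick 8 -> clock=8.
Op 2: insert a.com -> 10.0.0.1 (expiry=8+5=13). clock=8
Op 3: tick 7 -> clock=15. purged={a.com}
Op 4: insert b.com -> 10.0.0.1 (expiry=15+1=16). clock=15
Op 5: tick 2 -> clock=17. purged={b.com}
Op 6: insert a.com -> 10.0.0.1 (expiry=17+5=22). clock=17
Op 7: insert b.com -> 10.0.0.1 (expiry=17+5=22). clock=17
Op 8: insert a.com -> 10.0.0.4 (expiry=17+3=20). clock=17
Op 9: insert a.com -> 10.0.0.3 (expiry=17+5=22). clock=17
Op 10: insert b.com -> 10.0.0.3 (expiry=17+4=21). clock=17
Op 11: tick 13 -> clock=30. purged={a.com,b.com}
Op 12: insert a.com -> 10.0.0.4 (expiry=30+3=33). clock=30
Op 13: tick 10 -> clock=40. purged={a.com}
Op 14: insert b.com -> 10.0.0.5 (expiry=40+3=43). clock=40
Op 15: tick 8 -> clock=48. purged={b.com}
Op 16: tick 13 -> clock=61.
Op 17: tick 6 -> clock=67.
Op 18: tick 7 -> clock=74.
Op 19: insert b.com -> 10.0.0.4 (expiry=74+5=79). clock=74
Op 20: insert a.com -> 10.0.0.1 (expiry=74+3=77). clock=74
Op 21: insert a.com -> 10.0.0.3 (expiry=74+6=80). clock=74
Op 22: tick 11 -> clock=85. purged={a.com,b.com}
Op 23: insert b.com -> 10.0.0.1 (expiry=85+3=88). clock=85
Op 24: insert a.com -> 10.0.0.1 (expiry=85+6=91). clock=85
Op 25: tick 8 -> clock=93. purged={a.com,b.com}
Op 26: insert b.com -> 10.0.0.2 (expiry=93+2=95). clock=93
Op 27: insert b.com -> 10.0.0.3 (expiry=93+2=95). clock=93
Final cache (unexpired): {b.com} -> size=1

Answer: 1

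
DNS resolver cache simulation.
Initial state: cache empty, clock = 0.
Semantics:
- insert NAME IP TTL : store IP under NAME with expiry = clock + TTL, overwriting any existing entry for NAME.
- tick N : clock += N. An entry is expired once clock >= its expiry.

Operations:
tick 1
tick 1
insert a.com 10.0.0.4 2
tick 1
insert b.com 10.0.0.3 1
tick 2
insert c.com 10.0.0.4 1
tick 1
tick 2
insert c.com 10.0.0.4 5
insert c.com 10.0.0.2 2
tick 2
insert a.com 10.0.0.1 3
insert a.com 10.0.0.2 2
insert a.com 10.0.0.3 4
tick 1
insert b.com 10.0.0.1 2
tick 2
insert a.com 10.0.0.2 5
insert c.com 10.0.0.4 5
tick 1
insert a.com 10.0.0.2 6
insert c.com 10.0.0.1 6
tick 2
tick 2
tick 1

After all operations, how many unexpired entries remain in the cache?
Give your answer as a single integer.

Answer: 2

Derivation:
Op 1: tick 1 -> clock=1.
Op 2: tick 1 -> clock=2.
Op 3: insert a.com -> 10.0.0.4 (expiry=2+2=4). clock=2
Op 4: tick 1 -> clock=3.
Op 5: insert b.com -> 10.0.0.3 (expiry=3+1=4). clock=3
Op 6: tick 2 -> clock=5. purged={a.com,b.com}
Op 7: insert c.com -> 10.0.0.4 (expiry=5+1=6). clock=5
Op 8: tick 1 -> clock=6. purged={c.com}
Op 9: tick 2 -> clock=8.
Op 10: insert c.com -> 10.0.0.4 (expiry=8+5=13). clock=8
Op 11: insert c.com -> 10.0.0.2 (expiry=8+2=10). clock=8
Op 12: tick 2 -> clock=10. purged={c.com}
Op 13: insert a.com -> 10.0.0.1 (expiry=10+3=13). clock=10
Op 14: insert a.com -> 10.0.0.2 (expiry=10+2=12). clock=10
Op 15: insert a.com -> 10.0.0.3 (expiry=10+4=14). clock=10
Op 16: tick 1 -> clock=11.
Op 17: insert b.com -> 10.0.0.1 (expiry=11+2=13). clock=11
Op 18: tick 2 -> clock=13. purged={b.com}
Op 19: insert a.com -> 10.0.0.2 (expiry=13+5=18). clock=13
Op 20: insert c.com -> 10.0.0.4 (expiry=13+5=18). clock=13
Op 21: tick 1 -> clock=14.
Op 22: insert a.com -> 10.0.0.2 (expiry=14+6=20). clock=14
Op 23: insert c.com -> 10.0.0.1 (expiry=14+6=20). clock=14
Op 24: tick 2 -> clock=16.
Op 25: tick 2 -> clock=18.
Op 26: tick 1 -> clock=19.
Final cache (unexpired): {a.com,c.com} -> size=2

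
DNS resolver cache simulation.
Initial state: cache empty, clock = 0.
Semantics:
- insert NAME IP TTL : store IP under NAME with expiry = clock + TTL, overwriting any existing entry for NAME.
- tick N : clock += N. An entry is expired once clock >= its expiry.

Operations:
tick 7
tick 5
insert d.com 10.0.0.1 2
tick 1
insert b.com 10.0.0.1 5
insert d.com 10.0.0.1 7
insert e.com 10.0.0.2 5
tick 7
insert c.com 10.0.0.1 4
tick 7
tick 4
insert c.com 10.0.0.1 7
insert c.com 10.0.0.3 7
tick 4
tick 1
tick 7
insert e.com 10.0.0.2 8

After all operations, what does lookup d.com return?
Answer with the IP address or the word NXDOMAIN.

Answer: NXDOMAIN

Derivation:
Op 1: tick 7 -> clock=7.
Op 2: tick 5 -> clock=12.
Op 3: insert d.com -> 10.0.0.1 (expiry=12+2=14). clock=12
Op 4: tick 1 -> clock=13.
Op 5: insert b.com -> 10.0.0.1 (expiry=13+5=18). clock=13
Op 6: insert d.com -> 10.0.0.1 (expiry=13+7=20). clock=13
Op 7: insert e.com -> 10.0.0.2 (expiry=13+5=18). clock=13
Op 8: tick 7 -> clock=20. purged={b.com,d.com,e.com}
Op 9: insert c.com -> 10.0.0.1 (expiry=20+4=24). clock=20
Op 10: tick 7 -> clock=27. purged={c.com}
Op 11: tick 4 -> clock=31.
Op 12: insert c.com -> 10.0.0.1 (expiry=31+7=38). clock=31
Op 13: insert c.com -> 10.0.0.3 (expiry=31+7=38). clock=31
Op 14: tick 4 -> clock=35.
Op 15: tick 1 -> clock=36.
Op 16: tick 7 -> clock=43. purged={c.com}
Op 17: insert e.com -> 10.0.0.2 (expiry=43+8=51). clock=43
lookup d.com: not in cache (expired or never inserted)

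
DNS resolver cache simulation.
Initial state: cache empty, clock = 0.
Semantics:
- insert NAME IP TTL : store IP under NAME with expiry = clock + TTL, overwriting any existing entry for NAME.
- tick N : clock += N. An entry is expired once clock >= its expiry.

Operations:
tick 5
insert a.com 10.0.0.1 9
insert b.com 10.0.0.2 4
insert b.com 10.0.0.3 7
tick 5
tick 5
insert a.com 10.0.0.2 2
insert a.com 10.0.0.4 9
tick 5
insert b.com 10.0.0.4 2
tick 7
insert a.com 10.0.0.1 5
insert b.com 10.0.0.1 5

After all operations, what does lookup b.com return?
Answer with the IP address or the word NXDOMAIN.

Op 1: tick 5 -> clock=5.
Op 2: insert a.com -> 10.0.0.1 (expiry=5+9=14). clock=5
Op 3: insert b.com -> 10.0.0.2 (expiry=5+4=9). clock=5
Op 4: insert b.com -> 10.0.0.3 (expiry=5+7=12). clock=5
Op 5: tick 5 -> clock=10.
Op 6: tick 5 -> clock=15. purged={a.com,b.com}
Op 7: insert a.com -> 10.0.0.2 (expiry=15+2=17). clock=15
Op 8: insert a.com -> 10.0.0.4 (expiry=15+9=24). clock=15
Op 9: tick 5 -> clock=20.
Op 10: insert b.com -> 10.0.0.4 (expiry=20+2=22). clock=20
Op 11: tick 7 -> clock=27. purged={a.com,b.com}
Op 12: insert a.com -> 10.0.0.1 (expiry=27+5=32). clock=27
Op 13: insert b.com -> 10.0.0.1 (expiry=27+5=32). clock=27
lookup b.com: present, ip=10.0.0.1 expiry=32 > clock=27

Answer: 10.0.0.1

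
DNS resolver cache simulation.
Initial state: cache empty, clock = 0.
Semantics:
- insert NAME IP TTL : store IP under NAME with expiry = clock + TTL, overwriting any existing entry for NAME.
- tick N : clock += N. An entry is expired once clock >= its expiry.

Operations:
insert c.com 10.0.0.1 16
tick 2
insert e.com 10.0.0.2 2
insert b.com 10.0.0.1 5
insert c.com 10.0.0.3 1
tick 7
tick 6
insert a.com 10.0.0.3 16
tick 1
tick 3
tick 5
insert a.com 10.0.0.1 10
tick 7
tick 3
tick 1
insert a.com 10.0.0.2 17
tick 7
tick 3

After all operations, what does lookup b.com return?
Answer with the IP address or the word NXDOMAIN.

Op 1: insert c.com -> 10.0.0.1 (expiry=0+16=16). clock=0
Op 2: tick 2 -> clock=2.
Op 3: insert e.com -> 10.0.0.2 (expiry=2+2=4). clock=2
Op 4: insert b.com -> 10.0.0.1 (expiry=2+5=7). clock=2
Op 5: insert c.com -> 10.0.0.3 (expiry=2+1=3). clock=2
Op 6: tick 7 -> clock=9. purged={b.com,c.com,e.com}
Op 7: tick 6 -> clock=15.
Op 8: insert a.com -> 10.0.0.3 (expiry=15+16=31). clock=15
Op 9: tick 1 -> clock=16.
Op 10: tick 3 -> clock=19.
Op 11: tick 5 -> clock=24.
Op 12: insert a.com -> 10.0.0.1 (expiry=24+10=34). clock=24
Op 13: tick 7 -> clock=31.
Op 14: tick 3 -> clock=34. purged={a.com}
Op 15: tick 1 -> clock=35.
Op 16: insert a.com -> 10.0.0.2 (expiry=35+17=52). clock=35
Op 17: tick 7 -> clock=42.
Op 18: tick 3 -> clock=45.
lookup b.com: not in cache (expired or never inserted)

Answer: NXDOMAIN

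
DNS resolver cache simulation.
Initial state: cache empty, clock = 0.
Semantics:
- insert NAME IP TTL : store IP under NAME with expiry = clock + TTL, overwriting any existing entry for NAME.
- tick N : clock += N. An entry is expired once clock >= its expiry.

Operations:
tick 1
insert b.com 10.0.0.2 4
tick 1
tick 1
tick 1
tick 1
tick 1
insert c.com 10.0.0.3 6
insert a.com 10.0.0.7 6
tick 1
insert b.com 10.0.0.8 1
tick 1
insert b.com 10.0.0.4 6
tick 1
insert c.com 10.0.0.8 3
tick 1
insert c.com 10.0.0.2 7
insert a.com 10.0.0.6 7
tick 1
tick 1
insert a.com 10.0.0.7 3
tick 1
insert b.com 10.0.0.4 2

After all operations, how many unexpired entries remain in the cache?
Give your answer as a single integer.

Op 1: tick 1 -> clock=1.
Op 2: insert b.com -> 10.0.0.2 (expiry=1+4=5). clock=1
Op 3: tick 1 -> clock=2.
Op 4: tick 1 -> clock=3.
Op 5: tick 1 -> clock=4.
Op 6: tick 1 -> clock=5. purged={b.com}
Op 7: tick 1 -> clock=6.
Op 8: insert c.com -> 10.0.0.3 (expiry=6+6=12). clock=6
Op 9: insert a.com -> 10.0.0.7 (expiry=6+6=12). clock=6
Op 10: tick 1 -> clock=7.
Op 11: insert b.com -> 10.0.0.8 (expiry=7+1=8). clock=7
Op 12: tick 1 -> clock=8. purged={b.com}
Op 13: insert b.com -> 10.0.0.4 (expiry=8+6=14). clock=8
Op 14: tick 1 -> clock=9.
Op 15: insert c.com -> 10.0.0.8 (expiry=9+3=12). clock=9
Op 16: tick 1 -> clock=10.
Op 17: insert c.com -> 10.0.0.2 (expiry=10+7=17). clock=10
Op 18: insert a.com -> 10.0.0.6 (expiry=10+7=17). clock=10
Op 19: tick 1 -> clock=11.
Op 20: tick 1 -> clock=12.
Op 21: insert a.com -> 10.0.0.7 (expiry=12+3=15). clock=12
Op 22: tick 1 -> clock=13.
Op 23: insert b.com -> 10.0.0.4 (expiry=13+2=15). clock=13
Final cache (unexpired): {a.com,b.com,c.com} -> size=3

Answer: 3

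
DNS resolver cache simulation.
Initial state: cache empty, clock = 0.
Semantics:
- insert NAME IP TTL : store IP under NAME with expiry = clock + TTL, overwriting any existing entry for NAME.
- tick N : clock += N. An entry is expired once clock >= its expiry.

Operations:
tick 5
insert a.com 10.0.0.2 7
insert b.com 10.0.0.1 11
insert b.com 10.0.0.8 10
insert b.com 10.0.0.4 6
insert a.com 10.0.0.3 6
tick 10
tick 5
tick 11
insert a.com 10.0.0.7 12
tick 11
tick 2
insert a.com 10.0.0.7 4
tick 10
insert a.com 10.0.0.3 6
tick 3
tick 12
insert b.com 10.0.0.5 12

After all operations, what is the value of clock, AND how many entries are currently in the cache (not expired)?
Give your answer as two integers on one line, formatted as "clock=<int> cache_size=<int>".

Answer: clock=69 cache_size=1

Derivation:
Op 1: tick 5 -> clock=5.
Op 2: insert a.com -> 10.0.0.2 (expiry=5+7=12). clock=5
Op 3: insert b.com -> 10.0.0.1 (expiry=5+11=16). clock=5
Op 4: insert b.com -> 10.0.0.8 (expiry=5+10=15). clock=5
Op 5: insert b.com -> 10.0.0.4 (expiry=5+6=11). clock=5
Op 6: insert a.com -> 10.0.0.3 (expiry=5+6=11). clock=5
Op 7: tick 10 -> clock=15. purged={a.com,b.com}
Op 8: tick 5 -> clock=20.
Op 9: tick 11 -> clock=31.
Op 10: insert a.com -> 10.0.0.7 (expiry=31+12=43). clock=31
Op 11: tick 11 -> clock=42.
Op 12: tick 2 -> clock=44. purged={a.com}
Op 13: insert a.com -> 10.0.0.7 (expiry=44+4=48). clock=44
Op 14: tick 10 -> clock=54. purged={a.com}
Op 15: insert a.com -> 10.0.0.3 (expiry=54+6=60). clock=54
Op 16: tick 3 -> clock=57.
Op 17: tick 12 -> clock=69. purged={a.com}
Op 18: insert b.com -> 10.0.0.5 (expiry=69+12=81). clock=69
Final clock = 69
Final cache (unexpired): {b.com} -> size=1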